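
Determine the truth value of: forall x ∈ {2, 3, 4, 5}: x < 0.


Evaluate the predicate on each element: 2:False, 3:False, 4:False, 5:False.
Counterexample x = 2 fails the predicate.

False


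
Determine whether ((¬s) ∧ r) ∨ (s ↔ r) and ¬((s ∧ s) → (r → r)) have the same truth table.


Compare truth tables:
r | s | φ | ψ
-------------
F | F | T | F
T | F | T | F
F | T | F | F
T | T | T | F
They differ at row 1 (r=F, s=F): φ=T but ψ=F.

No, they are not logically equivalent.


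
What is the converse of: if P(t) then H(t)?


The converse of (P → Q) is (Q → P). It is not in general equivalent to the original.
Here P = 'P(t)' and Q = 'H(t)'.

If H(t), then P(t).


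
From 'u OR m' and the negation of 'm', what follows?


Disjunctive syllogism: from (P ∨ Q) and ¬P, infer Q.
One disjunct, 'm', is ruled out; the other must hold.

u


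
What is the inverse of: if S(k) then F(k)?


The inverse of (P → Q) is (¬P → ¬Q). It is equivalent to the converse, not to the original.
Here P = 'S(k)' and Q = 'F(k)'.

If not (S(k)), then not (F(k)).


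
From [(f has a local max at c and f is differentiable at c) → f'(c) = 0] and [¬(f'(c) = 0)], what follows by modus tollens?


Modus tollens: from (P → Q) and ¬Q, infer ¬P.
Q = 'f'(c) = 0' is denied; since P → Q, P must also fail.

Not ((f has a local max at c and f is differentiable at c)).


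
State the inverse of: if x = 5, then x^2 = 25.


The inverse of (P → Q) is (¬P → ¬Q). It is equivalent to the converse, not to the original.
Here P = 'x = 5' and Q = 'x^2 = 25'.

If not (x = 5), then not (x^2 = 25).


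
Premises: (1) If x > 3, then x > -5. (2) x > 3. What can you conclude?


Modus ponens: from (P → Q) and P, infer Q.
P = 'x > 3' is asserted, and P → Q holds, so Q follows.

x > -5.


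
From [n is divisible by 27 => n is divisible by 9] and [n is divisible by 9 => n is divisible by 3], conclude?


Hypothetical syllogism: from (P → Q) and (Q → R), infer (P → R).
Chain the two implications through the shared middle term 'n is divisible by 9'.

n is divisible by 27 => n is divisible by 3


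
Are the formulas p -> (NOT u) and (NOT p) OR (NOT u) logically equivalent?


Compare truth tables:
p | u | φ | ψ
-------------
F | F | T | T
T | F | T | T
F | T | T | T
T | T | F | F
The columns φ and ψ agree on every row.

Yes, they are logically equivalent.


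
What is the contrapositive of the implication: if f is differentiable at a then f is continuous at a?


The contrapositive of (P → Q) is (¬Q → ¬P); it is logically equivalent to the original.
Here P = 'f is differentiable at a' and Q = 'f is continuous at a'.

If not (f is continuous at a), then not (f is differentiable at a).


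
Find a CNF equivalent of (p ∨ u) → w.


Step 1: Rewrite as ¬(p ∨ u) ∨ w = (¬p ∧ ¬u) ∨ w.
Step 2: Distribute ∨ over ∧.

((¬p) ∨ w) ∧ ((¬u) ∨ w)


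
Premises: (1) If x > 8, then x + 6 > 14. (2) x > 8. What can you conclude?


Modus ponens: from (P → Q) and P, infer Q.
P = 'x > 8' is asserted, and P → Q holds, so Q follows.

x + 6 > 14.


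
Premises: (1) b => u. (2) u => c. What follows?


Hypothetical syllogism: from (P → Q) and (Q → R), infer (P → R).
Chain the two implications through the shared middle term 'u'.

b => c


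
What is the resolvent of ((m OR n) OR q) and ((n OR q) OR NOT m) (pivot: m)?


The clauses contain complementary literals m and NOTm.
Resolution eliminates this pair and disjoins the remaining literals (merging duplicates).

(q OR n)


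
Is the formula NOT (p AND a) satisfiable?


Search for a satisfying assignment over {a, p}.
Try a=F, p=F: the formula evaluates to T.
A satisfying assignment exists.

Satisfiable.


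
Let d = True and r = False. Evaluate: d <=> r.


Biconditional is true when both operands have the same truth value.
Substitute: d=True, r=False.
True <=> False evaluates to False.

False


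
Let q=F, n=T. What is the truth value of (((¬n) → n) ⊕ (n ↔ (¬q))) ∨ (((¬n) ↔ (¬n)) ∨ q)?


Substitute q=F, n=T:
¬n = F
(¬n) → n = F → T = T
¬q = T
n ↔ (¬q) = T ↔ T = T
((¬n) → n) ⊕ (n ↔ (¬q)) = T ⊕ T = F
¬n = F
¬n = F
(¬n) ↔ (¬n) = F ↔ F = T
((¬n) ↔ (¬n)) ∨ q = T ∨ F = T
(((¬n) → n) ⊕ (n ↔ (¬q))) ∨ (((¬n) ↔ (¬n)) ∨ q) = F ∨ T = T

T


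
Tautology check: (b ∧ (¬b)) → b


Build the truth table over {b}:
b | φ
-----
F | T
T | T
Every row evaluates to true.

Yes, it is a tautology.


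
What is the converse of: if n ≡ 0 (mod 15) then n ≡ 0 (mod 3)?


The converse of (P → Q) is (Q → P). It is not in general equivalent to the original.
Here P = 'n ≡ 0 (mod 15)' and Q = 'n ≡ 0 (mod 3)'.

If n ≡ 0 (mod 3), then n ≡ 0 (mod 15).


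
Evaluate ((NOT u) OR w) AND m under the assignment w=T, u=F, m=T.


Substitute w=T, u=F, m=T:
NOT u = T
(NOT u) OR w = T OR T = T
((NOT u) OR w) AND m = T AND T = T

T


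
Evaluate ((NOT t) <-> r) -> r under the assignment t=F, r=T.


Substitute t=F, r=T:
NOT t = T
(NOT t) <-> r = T <-> T = T
((NOT t) <-> r) -> r = T -> T = T

T


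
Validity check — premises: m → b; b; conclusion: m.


This is affirming the consequent (fallacy). There exist truth assignments where the premises are all true but the conclusion is false.

Invalid.


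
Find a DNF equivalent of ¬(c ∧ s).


Step 1: Apply De Morgan: ¬(c ∧ s) = ¬c ∨ ¬s.

(¬c) ∨ (¬s)


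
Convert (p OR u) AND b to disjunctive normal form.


Step 1: Distribute ∧ over ∨: (p ∨ u) ∧ b = (p ∧ b) ∨ (u ∧ b).

(p AND b) OR (u AND b)


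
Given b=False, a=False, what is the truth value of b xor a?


Exclusive or is true when exactly one operand is true.
Substitute: b=False, a=False.
False xor False evaluates to False.

False


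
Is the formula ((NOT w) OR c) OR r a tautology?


Build the truth table over {c, r, w}:
c | r | w | φ
-------------
F | F | F | T
T | F | F | T
F | T | F | T
T | T | F | T
F | F | T | F
T | F | T | T
F | T | T | T
T | T | T | T
Counterexample at row 5: with c=F, r=F, w=T, the formula is F.

No, it is not a tautology.


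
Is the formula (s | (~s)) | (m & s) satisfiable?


Search for a satisfying assignment over {m, s}.
Try m=False, s=False: the formula evaluates to True.
A satisfying assignment exists.

Satisfiable.


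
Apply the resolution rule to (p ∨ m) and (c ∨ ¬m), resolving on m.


The clauses contain complementary literals m and ¬m.
Resolution eliminates this pair and disjoins the remaining literals (merging duplicates).

(p ∨ c)


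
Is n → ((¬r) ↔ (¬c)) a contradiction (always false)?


Truth table over {c, n, r}:
c | n | r | φ
-------------
F | F | F | T
T | F | F | T
F | T | F | T
T | T | F | F
F | F | T | T
T | F | T | T
F | T | T | F
T | T | T | T
Satisfying assignment at row 1: c=F, n=F, r=F gives T.

No, it is not a contradiction.


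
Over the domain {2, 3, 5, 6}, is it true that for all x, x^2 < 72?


Evaluate the predicate on each element: 2:T, 3:T, 5:T, 6:T.
Every element satisfies the predicate.

T


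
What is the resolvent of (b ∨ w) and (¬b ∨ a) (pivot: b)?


The clauses contain complementary literals b and ¬b.
Resolution eliminates this pair and disjoins the remaining literals (merging duplicates).

(w ∨ a)


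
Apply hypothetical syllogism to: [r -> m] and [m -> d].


Hypothetical syllogism: from (P → Q) and (Q → R), infer (P → R).
Chain the two implications through the shared middle term 'm'.

r -> d


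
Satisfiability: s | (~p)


Search for a satisfying assignment over {p, s}.
Try p=False, s=False: the formula evaluates to True.
A satisfying assignment exists.

Satisfiable.


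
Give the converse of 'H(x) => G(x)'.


The converse of (P → Q) is (Q → P). It is not in general equivalent to the original.
Here P = 'H(x)' and Q = 'G(x)'.

If G(x), then H(x).


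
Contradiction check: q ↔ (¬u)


Truth table over {q, u}:
q | u | φ
---------
F | F | F
T | F | T
F | T | T
T | T | F
Satisfying assignment at row 2: q=T, u=F gives T.

No, it is not a contradiction.


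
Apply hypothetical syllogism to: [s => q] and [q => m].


Hypothetical syllogism: from (P → Q) and (Q → R), infer (P → R).
Chain the two implications through the shared middle term 'q'.

s => m


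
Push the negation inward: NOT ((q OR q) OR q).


De Morgan: the negation of a disjunction is the conjunction of the negations.
Distribute NOT across OR, flipping it to AND, and negate each literal.

((NOT q) AND (NOT q)) AND (NOT q)


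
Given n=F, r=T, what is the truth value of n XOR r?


Exclusive or is true when exactly one operand is true.
Substitute: n=F, r=T.
F XOR T evaluates to T.

T


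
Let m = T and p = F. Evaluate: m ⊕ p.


Exclusive or is true when exactly one operand is true.
Substitute: m=T, p=F.
T ⊕ F evaluates to T.

T


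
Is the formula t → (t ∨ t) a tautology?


Build the truth table over {t}:
t | φ
-----
F | T
T | T
Every row evaluates to true.

Yes, it is a tautology.


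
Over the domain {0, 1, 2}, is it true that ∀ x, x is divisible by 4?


Evaluate the predicate on each element: 0:T, 1:F, 2:F.
Counterexample x = 1 fails the predicate.

F


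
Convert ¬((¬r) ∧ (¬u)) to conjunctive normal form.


Step 1: Apply De Morgan: ¬((¬r) ∧ (¬u)) = ¬(¬r) ∨ ¬(¬u).
Step 2: Eliminate any double negations (¬¬X = X).

r ∨ u


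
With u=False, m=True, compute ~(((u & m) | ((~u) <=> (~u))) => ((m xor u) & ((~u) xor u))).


Substitute u=False, m=True:
… (earlier sub-steps elided)
~u = True
~u = True
(~u) <=> (~u) = True <=> True = True
(u & m) | ((~u) <=> (~u)) = False | True = True
m xor u = True xor False = True
~u = True
(~u) xor u = True xor False = True
(m xor u) & ((~u) xor u) = True & True = True
((u & m) | ((~u) <=> (~u))) => ((m xor u) & ((~u) xor u)) = True => True = True
~(((u & m) | ((~u) <=> (~u))) => ((m xor u) & ((~u) xor u))) = False

False


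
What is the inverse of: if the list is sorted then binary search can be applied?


The inverse of (P → Q) is (¬P → ¬Q). It is equivalent to the converse, not to the original.
Here P = 'the list is sorted' and Q = 'binary search can be applied'.

If not (the list is sorted), then not (binary search can be applied).


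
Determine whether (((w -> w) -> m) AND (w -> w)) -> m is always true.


Build the truth table over {m, w}:
m | w | φ
---------
F | F | T
T | F | T
F | T | T
T | T | T
Every row evaluates to true.

Yes, it is a tautology.


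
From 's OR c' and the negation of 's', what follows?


Disjunctive syllogism: from (P ∨ Q) and ¬P, infer Q.
One disjunct, 's', is ruled out; the other must hold.

c


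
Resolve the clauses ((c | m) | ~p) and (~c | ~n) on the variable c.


The clauses contain complementary literals c and ~c.
Resolution eliminates this pair and disjoins the remaining literals (merging duplicates).

((~p | m) | ~n)


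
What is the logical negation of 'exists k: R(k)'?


¬(forall x: φ) = exists x: ¬φ, and ¬(exists x: φ) = forall x: ¬φ.
Apply to the existential statement.

forall k: ~(R(k))


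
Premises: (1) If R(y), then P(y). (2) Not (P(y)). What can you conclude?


Modus tollens: from (P → Q) and ¬Q, infer ¬P.
Q = 'P(y)' is denied; since P → Q, P must also fail.

Not (R(y)).


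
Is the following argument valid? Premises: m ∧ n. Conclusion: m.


This matches the form of conjunction elimination: the conclusion follows in every model of the premises.

Valid.


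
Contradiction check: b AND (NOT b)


Truth table over {b}:
b | φ
-----
F | F
T | F
Every row is false.

Yes, it is a contradiction.


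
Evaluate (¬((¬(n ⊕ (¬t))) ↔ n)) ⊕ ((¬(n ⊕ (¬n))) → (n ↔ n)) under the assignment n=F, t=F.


Substitute n=F, t=F:
… (earlier sub-steps elided)
n ⊕ (¬t) = F ⊕ T = T
¬(n ⊕ (¬t)) = F
(¬(n ⊕ (¬t))) ↔ n = F ↔ F = T
¬((¬(n ⊕ (¬t))) ↔ n) = F
¬n = T
n ⊕ (¬n) = F ⊕ T = T
¬(n ⊕ (¬n)) = F
n ↔ n = F ↔ F = T
(¬(n ⊕ (¬n))) → (n ↔ n) = F → T = T
(¬((¬(n ⊕ (¬t))) ↔ n)) ⊕ ((¬(n ⊕ (¬n))) → (n ↔ n)) = F ⊕ T = T

T


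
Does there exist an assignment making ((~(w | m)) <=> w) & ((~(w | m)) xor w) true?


Check all 4 assignments over {m, w}:
m | w | φ
---------
False | False | False
True | False | False
False | True | False
True | True | False
No assignment makes the formula true.

Unsatisfiable.


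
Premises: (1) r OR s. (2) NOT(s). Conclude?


Disjunctive syllogism: from (P ∨ Q) and ¬P, infer Q.
One disjunct, 's', is ruled out; the other must hold.

r


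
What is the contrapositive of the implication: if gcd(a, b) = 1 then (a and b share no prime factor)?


The contrapositive of (P → Q) is (¬Q → ¬P); it is logically equivalent to the original.
Here P = 'gcd(a, b) = 1' and Q = '(a and b share no prime factor)'.

If not ((a and b share no prime factor)), then not (gcd(a, b) = 1).


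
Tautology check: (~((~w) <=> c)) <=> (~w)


Build the truth table over {c, w}:
c | w | φ
---------
False | False | True
True | False | False
False | True | True
True | True | False
Counterexample at row 2: with c=True, w=False, the formula is False.

No, it is not a tautology.


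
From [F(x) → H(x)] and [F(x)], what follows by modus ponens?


Modus ponens: from (P → Q) and P, infer Q.
P = 'F(x)' is asserted, and P → Q holds, so Q follows.

H(x).


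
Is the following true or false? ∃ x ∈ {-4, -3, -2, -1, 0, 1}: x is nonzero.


Evaluate the predicate on each element: -4:T, -3:T, -2:T, -1:T, 0:F, 1:T.
Witness x = -4 satisfies the predicate.

T


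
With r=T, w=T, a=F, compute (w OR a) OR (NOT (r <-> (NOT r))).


Substitute r=T, w=T, a=F:
w OR a = T OR F = T
NOT r = F
r <-> (NOT r) = T <-> F = F
NOT (r <-> (NOT r)) = T
(w OR a) OR (NOT (r <-> (NOT r))) = T OR T = T

T


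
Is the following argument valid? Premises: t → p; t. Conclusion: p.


This matches the form of modus ponens: the conclusion follows in every model of the premises.

Valid.


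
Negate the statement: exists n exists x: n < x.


Negation flips each quantifier (∀↔∃) and negates the inner predicate.
¬(exists n exists x: φ) = forall n forall x: ¬φ.

forall n forall x: ~(n < x)


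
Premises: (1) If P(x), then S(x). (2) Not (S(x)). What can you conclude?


Modus tollens: from (P → Q) and ¬Q, infer ¬P.
Q = 'S(x)' is denied; since P → Q, P must also fail.

Not (P(x)).


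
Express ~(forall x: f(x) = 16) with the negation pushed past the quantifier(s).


¬(forall x: φ) = exists x: ¬φ, and ¬(exists x: φ) = forall x: ¬φ.
Apply to the universal statement.

exists x: ~(f(x) = 16)


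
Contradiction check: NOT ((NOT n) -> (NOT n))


Truth table over {n}:
n | φ
-----
F | F
T | F
Every row is false.

Yes, it is a contradiction.


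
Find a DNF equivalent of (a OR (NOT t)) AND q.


Step 1: Distribute ∧ over ∨: (a ∨ (¬t)) ∧ q = (a ∧ q) ∨ ((¬t) ∧ q).

(a AND q) OR ((NOT t) AND q)


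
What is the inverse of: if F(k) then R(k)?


The inverse of (P → Q) is (¬P → ¬Q). It is equivalent to the converse, not to the original.
Here P = 'F(k)' and Q = 'R(k)'.

If not (F(k)), then not (R(k)).


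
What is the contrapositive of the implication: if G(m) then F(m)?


The contrapositive of (P → Q) is (¬Q → ¬P); it is logically equivalent to the original.
Here P = 'G(m)' and Q = 'F(m)'.

If not (F(m)), then not (G(m)).


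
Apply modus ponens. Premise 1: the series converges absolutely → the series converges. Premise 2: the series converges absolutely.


Modus ponens: from (P → Q) and P, infer Q.
P = 'the series converges absolutely' is asserted, and P → Q holds, so Q follows.

the series converges.


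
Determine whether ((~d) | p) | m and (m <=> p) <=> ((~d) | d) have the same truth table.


Compare truth tables:
d | m | p | φ | ψ
-----------------
False | False | False | True | True
True | False | False | False | True
False | True | False | True | False
True | True | False | True | False
False | False | True | True | False
True | False | True | True | False
False | True | True | True | True
True | True | True | True | True
They differ at row 2 (d=True, m=False, p=False): φ=False but ψ=True.

No, they are not logically equivalent.


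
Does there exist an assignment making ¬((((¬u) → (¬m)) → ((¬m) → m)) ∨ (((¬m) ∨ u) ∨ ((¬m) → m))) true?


Check all 4 assignments over {m, u}:
m | u | φ
---------
F | F | F
T | F | F
F | T | F
T | T | F
No assignment makes the formula true.

Unsatisfiable.


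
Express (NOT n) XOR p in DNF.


Step 1: (¬n) ⊕ p is true exactly when they disagree: ((¬n) ∧ ¬p) ∨ (¬(¬n) ∧ p).
Step 2: Eliminate any double negations (¬¬X = X).

((NOT n) AND (NOT p)) OR (n AND p)


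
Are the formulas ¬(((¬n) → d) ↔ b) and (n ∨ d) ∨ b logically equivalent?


Compare truth tables:
b | d | n | φ | ψ
-----------------
F | F | F | F | F
T | F | F | T | T
F | T | F | T | T
T | T | F | F | T
F | F | T | T | T
T | F | T | F | T
F | T | T | T | T
T | T | T | F | T
They differ at row 4 (b=T, d=T, n=F): φ=F but ψ=T.

No, they are not logically equivalent.


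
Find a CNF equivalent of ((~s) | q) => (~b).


Step 1: Rewrite as ¬((¬s) ∨ q) ∨ (¬b) = (¬(¬s) ∧ ¬q) ∨ (¬b).
Step 2: Distribute ∨ over ∧.
Step 3: Eliminate any double negations (¬¬X = X).

(s | (~b)) & ((~q) | (~b))


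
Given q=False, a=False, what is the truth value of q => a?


Implication is false only when antecedent is true and consequent is false.
Substitute: q=False, a=False.
False => False evaluates to True.

True


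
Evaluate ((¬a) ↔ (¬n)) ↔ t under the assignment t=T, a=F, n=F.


Substitute t=T, a=F, n=F:
¬a = T
¬n = T
(¬a) ↔ (¬n) = T ↔ T = T
((¬a) ↔ (¬n)) ↔ t = T ↔ T = T

T


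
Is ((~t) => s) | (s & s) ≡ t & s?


Compare truth tables:
s | t | φ | ψ
-------------
False | False | False | False
True | False | True | False
False | True | True | False
True | True | True | True
They differ at row 2 (s=True, t=False): φ=True but ψ=False.

No, they are not logically equivalent.


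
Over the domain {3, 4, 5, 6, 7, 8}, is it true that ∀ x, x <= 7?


Evaluate the predicate on each element: 3:T, 4:T, 5:T, 6:T, 7:T, 8:F.
Counterexample x = 8 fails the predicate.

F


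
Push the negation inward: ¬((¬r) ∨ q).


De Morgan: the negation of a disjunction is the conjunction of the negations.
Distribute ¬ across ∨, flipping it to ∧, and negate each literal.

r ∧ (¬q)


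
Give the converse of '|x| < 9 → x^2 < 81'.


The converse of (P → Q) is (Q → P). It is not in general equivalent to the original.
Here P = '|x| < 9' and Q = 'x^2 < 81'.

If x^2 < 81, then |x| < 9.


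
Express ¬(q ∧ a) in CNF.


Step 1: Apply De Morgan: ¬(q ∧ a) = ¬q ∨ ¬a.

(¬q) ∨ (¬a)


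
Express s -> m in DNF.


Step 1: Rewrite s → m as ¬s ∨ m.

(NOT s) OR m


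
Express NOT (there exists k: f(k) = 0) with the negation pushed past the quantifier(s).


¬(for all x: φ) = there exists x: ¬φ, and ¬(there exists x: φ) = for all x: ¬φ.
Apply to the existential statement.

for all k: NOT(f(k) = 0)


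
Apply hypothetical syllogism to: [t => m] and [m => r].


Hypothetical syllogism: from (P → Q) and (Q → R), infer (P → R).
Chain the two implications through the shared middle term 'm'.

t => r


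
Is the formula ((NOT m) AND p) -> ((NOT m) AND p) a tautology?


Build the truth table over {m, p}:
m | p | φ
---------
F | F | T
T | F | T
F | T | T
T | T | T
Every row evaluates to true.

Yes, it is a tautology.


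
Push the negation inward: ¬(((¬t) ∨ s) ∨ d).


De Morgan: the negation of a disjunction is the conjunction of the negations.
Distribute ¬ across ∨, flipping it to ∧, and negate each literal.

(t ∧ (¬s)) ∧ (¬d)


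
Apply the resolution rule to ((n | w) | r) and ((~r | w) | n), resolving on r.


The clauses contain complementary literals r and ~r.
Resolution eliminates this pair and disjoins the remaining literals (merging duplicates).

(w | n)


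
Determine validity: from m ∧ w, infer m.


This matches the form of conjunction elimination: the conclusion follows in every model of the premises.

Valid.


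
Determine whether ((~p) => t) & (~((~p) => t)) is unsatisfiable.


Truth table over {p, t}:
p | t | φ
---------
False | False | False
True | False | False
False | True | False
True | True | False
Every row is false.

Yes, it is a contradiction.


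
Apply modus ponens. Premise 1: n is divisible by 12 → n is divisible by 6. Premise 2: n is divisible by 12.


Modus ponens: from (P → Q) and P, infer Q.
P = 'n is divisible by 12' is asserted, and P → Q holds, so Q follows.

n is divisible by 6.


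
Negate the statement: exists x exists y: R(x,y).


Negation flips each quantifier (∀↔∃) and negates the inner predicate.
¬(exists x exists y: φ) = forall x forall y: ¬φ.

forall x forall y: ~(R(x,y))


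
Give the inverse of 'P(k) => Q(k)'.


The inverse of (P → Q) is (¬P → ¬Q). It is equivalent to the converse, not to the original.
Here P = 'P(k)' and Q = 'Q(k)'.

If not (P(k)), then not (Q(k)).


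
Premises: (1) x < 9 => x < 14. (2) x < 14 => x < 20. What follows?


Hypothetical syllogism: from (P → Q) and (Q → R), infer (P → R).
Chain the two implications through the shared middle term 'x < 14'.

x < 9 => x < 20


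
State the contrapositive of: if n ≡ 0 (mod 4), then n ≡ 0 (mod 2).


The contrapositive of (P → Q) is (¬Q → ¬P); it is logically equivalent to the original.
Here P = 'n ≡ 0 (mod 4)' and Q = 'n ≡ 0 (mod 2)'.

If not (n ≡ 0 (mod 2)), then not (n ≡ 0 (mod 4)).


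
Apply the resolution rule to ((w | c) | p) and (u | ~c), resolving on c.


The clauses contain complementary literals c and ~c.
Resolution eliminates this pair and disjoins the remaining literals (merging duplicates).

((p | w) | u)


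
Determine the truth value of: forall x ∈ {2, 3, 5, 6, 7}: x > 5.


Evaluate the predicate on each element: 2:False, 3:False, 5:False, 6:True, 7:True.
Counterexample x = 2 fails the predicate.

False


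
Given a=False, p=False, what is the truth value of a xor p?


Exclusive or is true when exactly one operand is true.
Substitute: a=False, p=False.
False xor False evaluates to False.

False


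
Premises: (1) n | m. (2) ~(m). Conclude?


Disjunctive syllogism: from (P ∨ Q) and ¬P, infer Q.
One disjunct, 'm', is ruled out; the other must hold.

n


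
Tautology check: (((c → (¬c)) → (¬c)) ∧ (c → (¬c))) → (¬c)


Build the truth table over {c}:
c | φ
-----
F | T
T | T
Every row evaluates to true.

Yes, it is a tautology.


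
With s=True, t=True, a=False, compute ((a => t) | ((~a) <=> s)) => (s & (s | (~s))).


Substitute s=True, t=True, a=False:
a => t = False => True = True
~a = True
(~a) <=> s = True <=> True = True
(a => t) | ((~a) <=> s) = True | True = True
~s = False
s | (~s) = True | False = True
s & (s | (~s)) = True & True = True
((a => t) | ((~a) <=> s)) => (s & (s | (~s))) = True => True = True

True


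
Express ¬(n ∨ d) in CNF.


Step 1: Apply De Morgan: ¬(n ∨ d) = ¬n ∧ ¬d.

(¬n) ∧ (¬d)


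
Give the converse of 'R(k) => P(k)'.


The converse of (P → Q) is (Q → P). It is not in general equivalent to the original.
Here P = 'R(k)' and Q = 'P(k)'.

If P(k), then R(k).


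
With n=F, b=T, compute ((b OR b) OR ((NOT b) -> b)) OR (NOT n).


Substitute n=F, b=T:
b OR b = T OR T = T
NOT b = F
(NOT b) -> b = F -> T = T
(b OR b) OR ((NOT b) -> b) = T OR T = T
NOT n = T
((b OR b) OR ((NOT b) -> b)) OR (NOT n) = T OR T = T

T


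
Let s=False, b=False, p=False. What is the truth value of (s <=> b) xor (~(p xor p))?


Substitute s=False, b=False, p=False:
s <=> b = False <=> False = True
p xor p = False xor False = False
~(p xor p) = True
(s <=> b) xor (~(p xor p)) = True xor True = False

False


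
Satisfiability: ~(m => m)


Check all 2 assignments over {m}:
m | φ
-----
False | False
True | False
No assignment makes the formula true.

Unsatisfiable.


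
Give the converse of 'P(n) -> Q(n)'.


The converse of (P → Q) is (Q → P). It is not in general equivalent to the original.
Here P = 'P(n)' and Q = 'Q(n)'.

If Q(n), then P(n).


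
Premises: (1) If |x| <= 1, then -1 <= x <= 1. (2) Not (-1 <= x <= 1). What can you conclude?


Modus tollens: from (P → Q) and ¬Q, infer ¬P.
Q = '-1 <= x <= 1' is denied; since P → Q, P must also fail.

Not (|x| <= 1).


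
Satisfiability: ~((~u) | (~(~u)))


Check all 2 assignments over {u}:
u | φ
-----
False | False
True | False
No assignment makes the formula true.

Unsatisfiable.


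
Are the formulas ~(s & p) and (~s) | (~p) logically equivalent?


Compare truth tables:
p | s | φ | ψ
-------------
False | False | True | True
True | False | True | True
False | True | True | True
True | True | False | False
The columns φ and ψ agree on every row.

Yes, they are logically equivalent.


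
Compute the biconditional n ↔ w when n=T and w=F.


Biconditional is true when both operands have the same truth value.
Substitute: n=T, w=F.
T ↔ F evaluates to F.

F


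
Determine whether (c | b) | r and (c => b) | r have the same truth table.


Compare truth tables:
b | c | r | φ | ψ
-----------------
False | False | False | False | True
True | False | False | True | True
False | True | False | True | False
True | True | False | True | True
False | False | True | True | True
True | False | True | True | True
False | True | True | True | True
True | True | True | True | True
They differ at row 1 (b=False, c=False, r=False): φ=False but ψ=True.

No, they are not logically equivalent.


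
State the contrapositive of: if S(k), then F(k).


The contrapositive of (P → Q) is (¬Q → ¬P); it is logically equivalent to the original.
Here P = 'S(k)' and Q = 'F(k)'.

If not (F(k)), then not (S(k)).


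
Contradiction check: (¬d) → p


Truth table over {d, p}:
d | p | φ
---------
F | F | F
T | F | T
F | T | T
T | T | T
Satisfying assignment at row 2: d=T, p=F gives T.

No, it is not a contradiction.


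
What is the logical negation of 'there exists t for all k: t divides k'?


Negation flips each quantifier (∀↔∃) and negates the inner predicate.
¬(there exists t for all k: φ) = for all t there exists k: ¬φ.

for all t there exists k: NOT(t divides k)


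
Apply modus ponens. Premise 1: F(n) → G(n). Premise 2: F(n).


Modus ponens: from (P → Q) and P, infer Q.
P = 'F(n)' is asserted, and P → Q holds, so Q follows.

G(n).


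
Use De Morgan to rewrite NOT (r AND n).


De Morgan: the negation of a conjunction is the disjunction of the negations.
Distribute NOT across AND, flipping it to OR, and negate each literal.

(NOT r) OR (NOT n)


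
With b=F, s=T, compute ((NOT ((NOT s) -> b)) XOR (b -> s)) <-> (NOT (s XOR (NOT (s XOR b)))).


Substitute b=F, s=T:
NOT s = F
(NOT s) -> b = F -> F = T
NOT ((NOT s) -> b) = F
b -> s = F -> T = T
(NOT ((NOT s) -> b)) XOR (b -> s) = F XOR T = T
s XOR b = T XOR F = T
NOT (s XOR b) = F
s XOR (NOT (s XOR b)) = T XOR F = T
NOT (s XOR (NOT (s XOR b))) = F
((NOT ((NOT s) -> b)) XOR (b -> s)) <-> (NOT (s XOR (NOT (s XOR b)))) = T <-> F = F

F


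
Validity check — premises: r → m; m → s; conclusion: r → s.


This matches the form of hypothetical syllogism: the conclusion follows in every model of the premises.

Valid.


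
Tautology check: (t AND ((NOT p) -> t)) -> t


Build the truth table over {p, t}:
p | t | φ
---------
F | F | T
T | F | T
F | T | T
T | T | T
Every row evaluates to true.

Yes, it is a tautology.


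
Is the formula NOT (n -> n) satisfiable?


Check all 2 assignments over {n}:
n | φ
-----
F | F
T | F
No assignment makes the formula true.

Unsatisfiable.


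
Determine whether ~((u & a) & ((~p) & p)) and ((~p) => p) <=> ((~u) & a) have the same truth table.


Compare truth tables:
a | p | u | φ | ψ
-----------------
False | False | False | True | True
True | False | False | True | False
False | True | False | True | False
True | True | False | True | True
False | False | True | True | True
True | False | True | True | True
False | True | True | True | False
True | True | True | True | False
They differ at row 2 (a=True, p=False, u=False): φ=True but ψ=False.

No, they are not logically equivalent.


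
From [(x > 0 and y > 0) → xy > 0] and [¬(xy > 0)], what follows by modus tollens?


Modus tollens: from (P → Q) and ¬Q, infer ¬P.
Q = 'xy > 0' is denied; since P → Q, P must also fail.

Not ((x > 0 and y > 0)).


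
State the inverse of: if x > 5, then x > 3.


The inverse of (P → Q) is (¬P → ¬Q). It is equivalent to the converse, not to the original.
Here P = 'x > 5' and Q = 'x > 3'.

If not (x > 5), then not (x > 3).


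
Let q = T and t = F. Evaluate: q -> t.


Implication is false only when antecedent is true and consequent is false.
Substitute: q=T, t=F.
T -> F evaluates to F.

F


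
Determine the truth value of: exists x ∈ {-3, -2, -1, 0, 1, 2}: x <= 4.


Evaluate the predicate on each element: -3:True, -2:True, -1:True, 0:True, 1:True, 2:True.
Witness x = -3 satisfies the predicate.

True


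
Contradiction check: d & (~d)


Truth table over {d}:
d | φ
-----
False | False
True | False
Every row is false.

Yes, it is a contradiction.


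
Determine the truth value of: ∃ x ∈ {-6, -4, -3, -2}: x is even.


Evaluate the predicate on each element: -6:T, -4:T, -3:F, -2:T.
Witness x = -6 satisfies the predicate.

T


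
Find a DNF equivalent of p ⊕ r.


Step 1: p ⊕ r is true exactly when they disagree: (p ∧ ¬r) ∨ (¬p ∧ r).

(p ∧ (¬r)) ∨ ((¬p) ∧ r)


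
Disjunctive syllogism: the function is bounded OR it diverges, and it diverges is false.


Disjunctive syllogism: from (P ∨ Q) and ¬P, infer Q.
One disjunct, 'it diverges', is ruled out; the other must hold.

the function is bounded


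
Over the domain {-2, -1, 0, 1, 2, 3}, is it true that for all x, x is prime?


Evaluate the predicate on each element: -2:F, -1:F, 0:F, 1:F, 2:T, 3:T.
Counterexample x = -2 fails the predicate.

F


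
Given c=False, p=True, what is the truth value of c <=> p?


Biconditional is true when both operands have the same truth value.
Substitute: c=False, p=True.
False <=> True evaluates to False.

False


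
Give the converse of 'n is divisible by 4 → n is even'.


The converse of (P → Q) is (Q → P). It is not in general equivalent to the original.
Here P = 'n is divisible by 4' and Q = 'n is even'.

If n is even, then n is divisible by 4.


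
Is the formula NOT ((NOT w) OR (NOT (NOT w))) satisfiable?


Check all 2 assignments over {w}:
w | φ
-----
F | F
T | F
No assignment makes the formula true.

Unsatisfiable.


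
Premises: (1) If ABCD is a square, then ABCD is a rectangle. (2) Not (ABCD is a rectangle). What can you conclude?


Modus tollens: from (P → Q) and ¬Q, infer ¬P.
Q = 'ABCD is a rectangle' is denied; since P → Q, P must also fail.

Not (ABCD is a square).


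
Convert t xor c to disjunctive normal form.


Step 1: t ⊕ c is true exactly when they disagree: (t ∧ ¬c) ∨ (¬t ∧ c).

(t & (~c)) | ((~t) & c)


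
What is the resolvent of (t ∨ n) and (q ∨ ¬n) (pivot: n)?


The clauses contain complementary literals n and ¬n.
Resolution eliminates this pair and disjoins the remaining literals (merging duplicates).

(t ∨ q)


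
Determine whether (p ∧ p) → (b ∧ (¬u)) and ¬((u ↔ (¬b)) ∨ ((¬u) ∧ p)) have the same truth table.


Compare truth tables:
b | p | u | φ | ψ
-----------------
F | F | F | T | T
T | F | F | T | F
F | T | F | F | F
T | T | F | T | F
F | F | T | T | F
T | F | T | T | T
F | T | T | F | F
T | T | T | F | T
They differ at row 2 (b=T, p=F, u=F): φ=T but ψ=F.

No, they are not logically equivalent.


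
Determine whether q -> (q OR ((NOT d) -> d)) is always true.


Build the truth table over {d, q}:
d | q | φ
---------
F | F | T
T | F | T
F | T | T
T | T | T
Every row evaluates to true.

Yes, it is a tautology.


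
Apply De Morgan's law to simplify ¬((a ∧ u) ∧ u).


De Morgan: the negation of a conjunction is the disjunction of the negations.
Distribute ¬ across ∧, flipping it to ∨, and negate each literal.

((¬a) ∨ (¬u)) ∨ (¬u)


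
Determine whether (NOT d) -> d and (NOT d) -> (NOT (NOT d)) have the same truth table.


Compare truth tables:
d | φ | ψ
---------
F | F | F
T | T | T
The columns φ and ψ agree on every row.

Yes, they are logically equivalent.


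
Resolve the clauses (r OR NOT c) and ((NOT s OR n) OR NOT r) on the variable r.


The clauses contain complementary literals r and NOTr.
Resolution eliminates this pair and disjoins the remaining literals (merging duplicates).

((NOT c OR n) OR NOT s)


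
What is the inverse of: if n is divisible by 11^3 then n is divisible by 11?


The inverse of (P → Q) is (¬P → ¬Q). It is equivalent to the converse, not to the original.
Here P = 'n is divisible by 11^3' and Q = 'n is divisible by 11'.

If not (n is divisible by 11^3), then not (n is divisible by 11).


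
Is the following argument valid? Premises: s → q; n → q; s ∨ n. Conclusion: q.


This matches the form of proof by cases: the conclusion follows in every model of the premises.

Valid.


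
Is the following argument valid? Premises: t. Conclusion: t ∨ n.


This matches the form of disjunction introduction: the conclusion follows in every model of the premises.

Valid.


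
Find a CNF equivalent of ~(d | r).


Step 1: Apply De Morgan: ¬(d ∨ r) = ¬d ∧ ¬r.

(~d) & (~r)


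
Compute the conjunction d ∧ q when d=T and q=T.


Conjunction is true only when both operands are true.
Substitute: d=T, q=T.
T ∧ T evaluates to T.

T


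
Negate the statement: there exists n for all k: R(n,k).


Negation flips each quantifier (∀↔∃) and negates the inner predicate.
¬(there exists n for all k: φ) = for all n there exists k: ¬φ.

for all n there exists k: NOT(R(n,k))


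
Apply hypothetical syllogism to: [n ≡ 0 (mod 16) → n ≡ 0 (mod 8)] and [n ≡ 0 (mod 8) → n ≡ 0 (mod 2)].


Hypothetical syllogism: from (P → Q) and (Q → R), infer (P → R).
Chain the two implications through the shared middle term 'n ≡ 0 (mod 8)'.

n ≡ 0 (mod 16) → n ≡ 0 (mod 2)


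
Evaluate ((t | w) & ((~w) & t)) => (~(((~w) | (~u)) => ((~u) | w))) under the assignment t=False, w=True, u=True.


Substitute t=False, w=True, u=True:
… (earlier sub-steps elided)
(~w) & t = False & False = False
(t | w) & ((~w) & t) = True & False = False
~w = False
~u = False
(~w) | (~u) = False | False = False
~u = False
(~u) | w = False | True = True
((~w) | (~u)) => ((~u) | w) = False => True = True
~(((~w) | (~u)) => ((~u) | w)) = False
((t | w) & ((~w) & t)) => (~(((~w) | (~u)) => ((~u) | w))) = False => False = True

True


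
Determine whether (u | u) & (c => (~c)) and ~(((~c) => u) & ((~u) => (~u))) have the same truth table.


Compare truth tables:
c | u | φ | ψ
-------------
False | False | False | True
True | False | False | False
False | True | True | False
True | True | False | False
They differ at row 1 (c=False, u=False): φ=False but ψ=True.

No, they are not logically equivalent.


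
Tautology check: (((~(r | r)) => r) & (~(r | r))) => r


Build the truth table over {r}:
r | φ
-----
False | True
True | True
Every row evaluates to true.

Yes, it is a tautology.


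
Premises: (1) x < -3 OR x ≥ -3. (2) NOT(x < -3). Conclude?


Disjunctive syllogism: from (P ∨ Q) and ¬P, infer Q.
One disjunct, 'x < -3', is ruled out; the other must hold.

x ≥ -3


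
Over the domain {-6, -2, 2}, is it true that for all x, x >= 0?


Evaluate the predicate on each element: -6:F, -2:F, 2:T.
Counterexample x = -6 fails the predicate.

F


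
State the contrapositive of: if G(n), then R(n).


The contrapositive of (P → Q) is (¬Q → ¬P); it is logically equivalent to the original.
Here P = 'G(n)' and Q = 'R(n)'.

If not (R(n)), then not (G(n)).


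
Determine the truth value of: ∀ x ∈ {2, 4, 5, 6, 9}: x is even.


Evaluate the predicate on each element: 2:T, 4:T, 5:F, 6:T, 9:F.
Counterexample x = 5 fails the predicate.

F


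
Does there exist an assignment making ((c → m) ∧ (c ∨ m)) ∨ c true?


Search for a satisfying assignment over {c, m}.
Try c=T, m=F: the formula evaluates to T.
A satisfying assignment exists.

Satisfiable.


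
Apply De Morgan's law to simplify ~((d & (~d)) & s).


De Morgan: the negation of a conjunction is the disjunction of the negations.
Distribute ~ across &, flipping it to |, and negate each literal.

((~d) | d) | (~s)


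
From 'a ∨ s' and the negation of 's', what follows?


Disjunctive syllogism: from (P ∨ Q) and ¬P, infer Q.
One disjunct, 's', is ruled out; the other must hold.

a


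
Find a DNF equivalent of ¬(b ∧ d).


Step 1: Apply De Morgan: ¬(b ∧ d) = ¬b ∨ ¬d.

(¬b) ∨ (¬d)


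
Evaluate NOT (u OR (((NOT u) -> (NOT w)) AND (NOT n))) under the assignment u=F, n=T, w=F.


Substitute u=F, n=T, w=F:
NOT u = T
NOT w = T
(NOT u) -> (NOT w) = T -> T = T
NOT n = F
((NOT u) -> (NOT w)) AND (NOT n) = T AND F = F
u OR (((NOT u) -> (NOT w)) AND (NOT n)) = F OR F = F
NOT (u OR (((NOT u) -> (NOT w)) AND (NOT n))) = T

T


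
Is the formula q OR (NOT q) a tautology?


Build the truth table over {q}:
q | φ
-----
F | T
T | T
Every row evaluates to true.

Yes, it is a tautology.


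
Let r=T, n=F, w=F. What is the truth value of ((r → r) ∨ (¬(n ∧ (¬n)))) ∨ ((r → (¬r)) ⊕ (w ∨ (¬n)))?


Substitute r=T, n=F, w=F:
… (earlier sub-steps elided)
¬n = T
n ∧ (¬n) = F ∧ T = F
¬(n ∧ (¬n)) = T
(r → r) ∨ (¬(n ∧ (¬n))) = T ∨ T = T
¬r = F
r → (¬r) = T → F = F
¬n = T
w ∨ (¬n) = F ∨ T = T
(r → (¬r)) ⊕ (w ∨ (¬n)) = F ⊕ T = T
((r → r) ∨ (¬(n ∧ (¬n)))) ∨ ((r → (¬r)) ⊕ (w ∨ (¬n))) = T ∨ T = T

T


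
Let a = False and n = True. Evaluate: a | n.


Disjunction is false only when both operands are false.
Substitute: a=False, n=True.
False | True evaluates to True.

True


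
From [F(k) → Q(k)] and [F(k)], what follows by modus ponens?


Modus ponens: from (P → Q) and P, infer Q.
P = 'F(k)' is asserted, and P → Q holds, so Q follows.

Q(k).


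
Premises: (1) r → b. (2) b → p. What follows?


Hypothetical syllogism: from (P → Q) and (Q → R), infer (P → R).
Chain the two implications through the shared middle term 'b'.

r → p


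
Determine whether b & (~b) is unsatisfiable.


Truth table over {b}:
b | φ
-----
False | False
True | False
Every row is false.

Yes, it is a contradiction.


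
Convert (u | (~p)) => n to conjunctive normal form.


Step 1: Rewrite as ¬(u ∨ (¬p)) ∨ n = (¬u ∧ ¬(¬p)) ∨ n.
Step 2: Distribute ∨ over ∧.
Step 3: Eliminate any double negations (¬¬X = X).

((~u) | n) & (p | n)


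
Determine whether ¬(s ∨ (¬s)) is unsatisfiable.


Truth table over {s}:
s | φ
-----
F | F
T | F
Every row is false.

Yes, it is a contradiction.


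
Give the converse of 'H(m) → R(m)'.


The converse of (P → Q) is (Q → P). It is not in general equivalent to the original.
Here P = 'H(m)' and Q = 'R(m)'.

If R(m), then H(m).
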